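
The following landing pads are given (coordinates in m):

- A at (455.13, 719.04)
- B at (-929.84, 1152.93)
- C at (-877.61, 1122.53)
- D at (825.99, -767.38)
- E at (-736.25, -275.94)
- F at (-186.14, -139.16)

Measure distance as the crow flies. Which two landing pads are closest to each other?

Pairwise distances:
A–B: 1451.35 m
A–C: 1392.48 m
A–D: 1531.99 m
A–E: 1552.22 m
A–F: 1071.32 m
B–C: 60.43 m
B–D: 2602.02 m
B–E: 1441.92 m
B–F: 1490.83 m
C–D: 2544.41 m
C–E: 1405.60 m
C–F: 1438.75 m
D–E: 1637.71 m
D–F: 1191.25 m
E–F: 566.86 m
Closest pair: B–C at 60.43 m.

B and C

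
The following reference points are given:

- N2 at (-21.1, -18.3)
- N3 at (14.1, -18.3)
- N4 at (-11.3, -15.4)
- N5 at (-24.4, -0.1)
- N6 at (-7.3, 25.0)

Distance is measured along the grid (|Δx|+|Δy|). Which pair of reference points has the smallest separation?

N2 and N4

Pairwise distances:
N2–N3: |35.2| + |0.0| = 35.2 + 0.0 = 35.2
N2–N4: |9.8| + |2.9| = 9.8 + 2.9 = 12.7
N2–N5: |-3.3| + |18.2| = 3.3 + 18.2 = 21.5
N2–N6: |13.8| + |43.3| = 13.8 + 43.3 = 57.1
N3–N4: |-25.4| + |2.9| = 25.4 + 2.9 = 28.3
N3–N5: |-38.5| + |18.2| = 38.5 + 18.2 = 56.7
N3–N6: |-21.4| + |43.3| = 21.4 + 43.3 = 64.7
N4–N5: |-13.1| + |15.3| = 13.1 + 15.3 = 28.4
N4–N6: |4.0| + |40.4| = 4.0 + 40.4 = 44.4
N5–N6: |17.1| + |25.1| = 17.1 + 25.1 = 42.2
Closest pair: N2–N4 at 12.7.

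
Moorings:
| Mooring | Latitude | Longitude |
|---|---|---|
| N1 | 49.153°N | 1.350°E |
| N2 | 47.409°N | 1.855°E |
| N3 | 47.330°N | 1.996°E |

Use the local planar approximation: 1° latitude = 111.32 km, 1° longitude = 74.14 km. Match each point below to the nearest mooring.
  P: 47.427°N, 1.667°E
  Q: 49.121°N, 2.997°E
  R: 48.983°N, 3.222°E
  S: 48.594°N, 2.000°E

P at 47.427°N, 1.667°E:
  N1: 193.570 km
  N2: 14.082 km
  N3: 26.675 km
  → nearest: N2 (14.082 km)
Q at 49.121°N, 2.997°E:
  N1: 122.161 km
  N2: 208.541 km
  N3: 212.739 km
  → nearest: N1 (122.161 km)
R at 48.983°N, 3.222°E:
  N1: 140.074 km
  N2: 202.418 km
  N3: 205.237 km
  → nearest: N1 (140.074 km)
S at 48.594°N, 2.000°E:
  N1: 78.706 km
  N2: 132.352 km
  N3: 140.709 km
  → nearest: N1 (78.706 km)

P→N2; Q→N1; R→N1; S→N1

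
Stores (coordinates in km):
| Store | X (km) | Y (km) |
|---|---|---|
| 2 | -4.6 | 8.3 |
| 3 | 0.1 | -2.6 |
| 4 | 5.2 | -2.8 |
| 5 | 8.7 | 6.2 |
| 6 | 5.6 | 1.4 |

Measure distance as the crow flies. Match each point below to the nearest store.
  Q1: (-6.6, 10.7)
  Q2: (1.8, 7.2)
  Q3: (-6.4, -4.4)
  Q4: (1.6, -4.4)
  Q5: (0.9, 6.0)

Q1 at (-6.6, 10.7):
  2: √((2.0)² + (-2.4)²) = √(4.0000 + 5.7600) = 3.12 km
  3: √((6.7)² + (-13.3)²) = √(44.8900 + 176.8900) = 14.89 km
  4: √((11.8)² + (-13.5)²) = √(139.2400 + 182.2500) = 17.93 km
  5: √((15.3)² + (-4.5)²) = √(234.0900 + 20.2500) = 15.95 km
  6: √((12.2)² + (-9.3)²) = √(148.8400 + 86.4900) = 15.34 km
  → nearest: 2 (3.12 km)
Q2 at (1.8, 7.2):
  2: √((-6.4)² + (1.1)²) = √(40.9600 + 1.2100) = 6.49 km
  3: √((-1.7)² + (-9.8)²) = √(2.8900 + 96.0400) = 9.95 km
  4: √((3.4)² + (-10.0)²) = √(11.5600 + 100.0000) = 10.56 km
  5: √((6.9)² + (-1.0)²) = √(47.6100 + 1.0000) = 6.97 km
  6: √((3.8)² + (-5.8)²) = √(14.4400 + 33.6400) = 6.93 km
  → nearest: 2 (6.49 km)
Q3 at (-6.4, -4.4):
  2: √((1.8)² + (12.7)²) = √(3.2400 + 161.2900) = 12.83 km
  3: √((6.5)² + (1.8)²) = √(42.2500 + 3.2400) = 6.74 km
  4: √((11.6)² + (1.6)²) = √(134.5600 + 2.5600) = 11.71 km
  5: √((15.1)² + (10.6)²) = √(228.0100 + 112.3600) = 18.45 km
  6: √((12.0)² + (5.8)²) = √(144.0000 + 33.6400) = 13.33 km
  → nearest: 3 (6.74 km)
Q4 at (1.6, -4.4):
  2: √((-6.2)² + (12.7)²) = √(38.4400 + 161.2900) = 14.13 km
  3: √((-1.5)² + (1.8)²) = √(2.2500 + 3.2400) = 2.34 km
  4: √((3.6)² + (1.6)²) = √(12.9600 + 2.5600) = 3.94 km
  5: √((7.1)² + (10.6)²) = √(50.4100 + 112.3600) = 12.76 km
  6: √((4.0)² + (5.8)²) = √(16.0000 + 33.6400) = 7.05 km
  → nearest: 3 (2.34 km)
Q5 at (0.9, 6.0):
  2: √((-5.5)² + (2.3)²) = √(30.2500 + 5.2900) = 5.96 km
  3: √((-0.8)² + (-8.6)²) = √(0.6400 + 73.9600) = 8.64 km
  4: √((4.3)² + (-8.8)²) = √(18.4900 + 77.4400) = 9.79 km
  5: √((7.8)² + (0.2)²) = √(60.8400 + 0.0400) = 7.80 km
  6: √((4.7)² + (-4.6)²) = √(22.0900 + 21.1600) = 6.58 km
  → nearest: 2 (5.96 km)

Q1→2; Q2→2; Q3→3; Q4→3; Q5→2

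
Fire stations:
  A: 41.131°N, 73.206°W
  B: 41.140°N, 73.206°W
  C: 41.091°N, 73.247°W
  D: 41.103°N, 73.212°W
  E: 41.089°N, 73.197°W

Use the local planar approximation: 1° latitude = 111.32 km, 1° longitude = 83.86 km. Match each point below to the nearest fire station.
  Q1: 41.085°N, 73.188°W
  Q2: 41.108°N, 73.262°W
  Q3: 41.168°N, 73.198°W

Q1→E; Q2→C; Q3→B

Q1 at 41.085°N, 73.188°W:
  A: 5.339 km
  B: 6.306 km
  C: 4.993 km
  D: 2.840 km
  E: 0.876 km
  → nearest: E (0.876 km)
Q2 at 41.108°N, 73.262°W:
  A: 5.349 km
  B: 5.894 km
  C: 2.272 km
  D: 4.230 km
  E: 5.847 km
  → nearest: C (2.272 km)
Q3 at 41.168°N, 73.198°W:
  A: 4.173 km
  B: 3.188 km
  C: 9.506 km
  D: 7.330 km
  E: 8.795 km
  → nearest: B (3.188 km)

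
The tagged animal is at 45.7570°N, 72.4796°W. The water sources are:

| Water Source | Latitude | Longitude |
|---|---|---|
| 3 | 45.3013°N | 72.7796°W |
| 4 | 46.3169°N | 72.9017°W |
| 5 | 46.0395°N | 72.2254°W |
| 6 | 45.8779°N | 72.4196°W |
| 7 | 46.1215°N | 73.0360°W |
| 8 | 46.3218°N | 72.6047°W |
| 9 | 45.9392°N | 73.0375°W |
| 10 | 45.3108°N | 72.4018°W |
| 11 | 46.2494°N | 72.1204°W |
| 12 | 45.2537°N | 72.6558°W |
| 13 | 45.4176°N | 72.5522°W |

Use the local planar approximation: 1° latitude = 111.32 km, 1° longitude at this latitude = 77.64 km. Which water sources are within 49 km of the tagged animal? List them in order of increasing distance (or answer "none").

Distances from 45.7570°N, 72.4796°W:
3: √((-0.4557·111.32)² + (-0.3000·77.64)²) = √(2573.383147 + 542.517264) = 55.8203 km
4: √((0.5599·111.32)² + (-0.4221·77.64)²) = √(3884.788061 + 1073.993759) = 70.4186 km
5: √((0.2825·111.32)² + (0.2542·77.64)²) = √(988.970414 + 389.513170) = 37.1279 km
6: √((0.1209·111.32)² + (0.0600·77.64)²) = √(181.133591 + 21.700691) = 14.2420 km
7: √((0.3645·111.32)² + (-0.5564·77.64)²) = √(1646.423137 + 1866.144616) = 59.2669 km
8: √((0.5648·111.32)² + (-0.1251·77.64)²) = √(3953.081529 + 94.337785) = 63.6193 km
9: √((0.1822·111.32)² + (-0.5579·77.64)²) = √(411.379969 + 1876.220065) = 47.8289 km
10: √((-0.4462·111.32)² + (0.0778·77.64)²) = √(2467.206652 + 36.486336) = 50.0369 km
11: √((0.4924·111.32)² + (0.3592·77.64)²) = √(3004.571088 + 777.756608) = 61.5006 km
12: √((-0.5033·111.32)² + (-0.1762·77.64)²) = √(3139.064620 + 187.146997) = 57.6733 km
13: √((-0.3394·111.32)² + (-0.0726·77.64)²) = √(1427.480129 + 31.771981) = 38.2002 km
Threshold 49 km: 6 (14.2420 km), 5 (37.1279 km), 13 (38.2002 km), 9 (47.8289 km) are within range.

6, 5, 13, 9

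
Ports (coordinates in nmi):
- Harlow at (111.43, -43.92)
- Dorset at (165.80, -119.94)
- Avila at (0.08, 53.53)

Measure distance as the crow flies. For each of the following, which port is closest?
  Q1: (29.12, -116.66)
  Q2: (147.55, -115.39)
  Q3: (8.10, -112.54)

Q1→Harlow; Q2→Dorset; Q3→Harlow

Q1 at (29.12, -116.66):
  Harlow: 109.85 nmi
  Dorset: 136.72 nmi
  Avila: 172.65 nmi
  → nearest: Harlow (109.85 nmi)
Q2 at (147.55, -115.39):
  Harlow: 80.08 nmi
  Dorset: 18.81 nmi
  Avila: 224.24 nmi
  → nearest: Dorset (18.81 nmi)
Q3 at (8.10, -112.54):
  Harlow: 124.04 nmi
  Dorset: 157.87 nmi
  Avila: 166.26 nmi
  → nearest: Harlow (124.04 nmi)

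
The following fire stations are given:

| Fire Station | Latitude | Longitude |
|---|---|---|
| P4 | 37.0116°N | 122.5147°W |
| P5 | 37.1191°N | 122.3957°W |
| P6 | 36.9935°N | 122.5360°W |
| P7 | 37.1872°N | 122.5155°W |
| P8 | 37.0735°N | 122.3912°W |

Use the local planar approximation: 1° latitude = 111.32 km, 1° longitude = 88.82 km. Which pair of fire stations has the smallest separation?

P4 and P6

Pairwise distances:
P4–P5: 15.9663 km
P4–P6: 2.7639 km
P4–P7: 19.5479 km
P4–P8: 12.9540 km
P5–P6: 18.7291 km
P5–P7: 13.0650 km
P5–P8: 5.0919 km
P6–P7: 21.6394 km
P6–P8: 15.6435 km
P7–P8: 16.7956 km
Closest pair: P4–P6 at 2.7639 km.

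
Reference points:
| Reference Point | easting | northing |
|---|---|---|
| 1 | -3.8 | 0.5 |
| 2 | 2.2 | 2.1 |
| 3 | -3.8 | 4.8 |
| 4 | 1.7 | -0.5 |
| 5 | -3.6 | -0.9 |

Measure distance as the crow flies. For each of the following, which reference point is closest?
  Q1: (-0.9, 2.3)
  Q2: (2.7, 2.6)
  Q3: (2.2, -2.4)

Q1→2; Q2→2; Q3→4

Q1 at (-0.9, 2.3):
  1: √((-2.9)² + (-1.8)²) = √(8.4100 + 3.2400) = 3.41
  2: √((3.1)² + (-0.2)²) = √(9.6100 + 0.0400) = 3.11
  3: √((-2.9)² + (2.5)²) = √(8.4100 + 6.2500) = 3.83
  4: √((2.6)² + (-2.8)²) = √(6.7600 + 7.8400) = 3.82
  5: √((-2.7)² + (-3.2)²) = √(7.2900 + 10.2400) = 4.19
  → nearest: 2 (3.11)
Q2 at (2.7, 2.6):
  1: √((-6.5)² + (-2.1)²) = √(42.2500 + 4.4100) = 6.83
  2: √((-0.5)² + (-0.5)²) = √(0.2500 + 0.2500) = 0.71
  3: √((-6.5)² + (2.2)²) = √(42.2500 + 4.8400) = 6.86
  4: √((-1.0)² + (-3.1)²) = √(1.0000 + 9.6100) = 3.26
  5: √((-6.3)² + (-3.5)²) = √(39.6900 + 12.2500) = 7.21
  → nearest: 2 (0.71)
Q3 at (2.2, -2.4):
  1: √((-6.0)² + (2.9)²) = √(36.0000 + 8.4100) = 6.66
  2: √((0.0)² + (4.5)²) = √(0.0000 + 20.2500) = 4.50
  3: √((-6.0)² + (7.2)²) = √(36.0000 + 51.8400) = 9.37
  4: √((-0.5)² + (1.9)²) = √(0.2500 + 3.6100) = 1.96
  5: √((-5.8)² + (1.5)²) = √(33.6400 + 2.2500) = 5.99
  → nearest: 4 (1.96)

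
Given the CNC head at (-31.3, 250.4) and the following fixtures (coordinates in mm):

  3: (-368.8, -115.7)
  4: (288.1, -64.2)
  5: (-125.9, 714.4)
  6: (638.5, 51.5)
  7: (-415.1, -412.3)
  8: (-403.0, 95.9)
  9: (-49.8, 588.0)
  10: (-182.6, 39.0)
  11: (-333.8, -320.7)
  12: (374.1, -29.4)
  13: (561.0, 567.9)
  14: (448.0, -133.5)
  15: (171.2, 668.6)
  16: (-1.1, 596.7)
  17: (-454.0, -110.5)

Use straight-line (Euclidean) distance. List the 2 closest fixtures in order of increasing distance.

Distances from (-31.3, 250.4):
3: 497.9 mm
4: 448.3 mm
5: 473.5 mm
6: 698.7 mm
7: 765.8 mm
8: 402.5 mm
9: 338.1 mm
10: 260.0 mm
11: 646.3 mm
12: 492.6 mm
13: 672.0 mm
14: 614.1 mm
15: 464.6 mm
16: 347.6 mm
17: 555.8 mm
Sorted: 10 (260.0 mm) < 9 (338.1 mm) < 16 (347.6 mm) < 8 (402.5 mm) < …

10, 9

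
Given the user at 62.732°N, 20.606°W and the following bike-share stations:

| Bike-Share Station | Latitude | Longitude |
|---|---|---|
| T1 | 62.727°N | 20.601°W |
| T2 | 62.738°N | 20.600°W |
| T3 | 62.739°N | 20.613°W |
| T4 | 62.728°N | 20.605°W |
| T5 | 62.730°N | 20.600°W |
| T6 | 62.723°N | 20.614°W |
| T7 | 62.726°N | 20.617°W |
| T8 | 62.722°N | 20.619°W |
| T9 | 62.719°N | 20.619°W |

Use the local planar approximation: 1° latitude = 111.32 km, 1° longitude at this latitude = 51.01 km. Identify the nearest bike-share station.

T5

Distances from 62.732°N, 20.606°W:
T1: 0.612 km
T2: 0.735 km
T3: 0.857 km
T4: 0.448 km
T5: 0.378 km
T6: 1.082 km
T7: 0.872 km
T8: 1.296 km
T9: 1.592 km
Minimum: T5 at 0.378 km.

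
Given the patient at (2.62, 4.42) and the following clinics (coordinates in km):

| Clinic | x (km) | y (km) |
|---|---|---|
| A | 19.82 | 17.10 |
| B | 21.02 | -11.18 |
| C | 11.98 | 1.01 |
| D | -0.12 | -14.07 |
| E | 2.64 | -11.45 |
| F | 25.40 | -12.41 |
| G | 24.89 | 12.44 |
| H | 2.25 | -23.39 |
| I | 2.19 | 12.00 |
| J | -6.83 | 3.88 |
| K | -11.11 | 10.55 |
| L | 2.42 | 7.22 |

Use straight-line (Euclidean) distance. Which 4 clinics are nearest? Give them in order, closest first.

L, I, J, C

Distances from (2.62, 4.42):
A: 21.37 km
B: 24.12 km
C: 9.96 km
D: 18.69 km
E: 15.87 km
F: 28.32 km
G: 23.67 km
H: 27.81 km
I: 7.59 km
J: 9.47 km
K: 15.04 km
L: 2.81 km
Sorted: L (2.81 km) < I (7.59 km) < J (9.47 km) < C (9.96 km) < K (15.04 km) < E (15.87 km) < …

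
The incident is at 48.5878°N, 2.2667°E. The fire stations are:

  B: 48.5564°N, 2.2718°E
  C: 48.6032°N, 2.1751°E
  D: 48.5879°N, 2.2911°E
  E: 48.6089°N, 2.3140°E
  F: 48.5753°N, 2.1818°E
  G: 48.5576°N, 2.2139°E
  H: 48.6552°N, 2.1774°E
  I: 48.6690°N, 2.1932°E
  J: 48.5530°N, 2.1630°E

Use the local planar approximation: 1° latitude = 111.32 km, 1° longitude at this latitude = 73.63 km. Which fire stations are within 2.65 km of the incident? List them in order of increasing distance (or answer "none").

D

Distances from 48.5878°N, 2.2667°E:
B: √((-0.0314·111.32)² + (0.0051·73.63)²) = √(12.218157 + 0.141010) = 3.5156 km
C: √((0.0154·111.32)² + (-0.0916·73.63)²) = √(2.938920 + 45.488388) = 6.9590 km
D: √((0.0001·111.32)² + (0.0244·73.63)²) = √(0.000124 + 3.227671) = 1.7966 km
E: √((0.0211·111.32)² + (0.0473·73.63)²) = √(5.517106 + 12.129192) = 4.2007 km
F: √((-0.0125·111.32)² + (-0.0849·73.63)²) = √(1.936272 + 39.077339) = 6.4042 km
G: √((-0.0302·111.32)² + (-0.0528·73.63)²) = √(11.302130 + 15.113931) = 5.1397 km
H: √((0.0674·111.32)² + (-0.0893·73.63)²) = √(56.294529 + 43.232716) = 9.9763 km
I: √((0.0812·111.32)² + (-0.0735·73.63)²) = √(81.706847 + 29.287633) = 10.5354 km
J: √((-0.0348·111.32)² + (-0.1037·73.63)²) = √(15.007380 + 58.299807) = 8.5620 km
Threshold 2.65 km: D (1.7966 km) is within range.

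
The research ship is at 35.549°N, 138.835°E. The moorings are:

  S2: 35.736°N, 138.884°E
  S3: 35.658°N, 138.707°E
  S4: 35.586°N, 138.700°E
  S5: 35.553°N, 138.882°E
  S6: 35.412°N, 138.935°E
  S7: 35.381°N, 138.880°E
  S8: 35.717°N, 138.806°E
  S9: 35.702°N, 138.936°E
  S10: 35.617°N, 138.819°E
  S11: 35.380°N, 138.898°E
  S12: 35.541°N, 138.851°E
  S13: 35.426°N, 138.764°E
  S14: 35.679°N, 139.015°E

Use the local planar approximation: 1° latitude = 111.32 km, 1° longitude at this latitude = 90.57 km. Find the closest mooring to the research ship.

Distances from 35.549°N, 138.835°E:
S2: 21.285 km
S3: 16.782 km
S4: 12.902 km
S5: 4.280 km
S6: 17.737 km
S7: 19.141 km
S8: 18.885 km
S9: 19.333 km
S10: 7.707 km
S11: 19.659 km
S12: 1.701 km
S13: 15.127 km
S14: 21.799 km
Minimum: S12 at 1.701 km.

S12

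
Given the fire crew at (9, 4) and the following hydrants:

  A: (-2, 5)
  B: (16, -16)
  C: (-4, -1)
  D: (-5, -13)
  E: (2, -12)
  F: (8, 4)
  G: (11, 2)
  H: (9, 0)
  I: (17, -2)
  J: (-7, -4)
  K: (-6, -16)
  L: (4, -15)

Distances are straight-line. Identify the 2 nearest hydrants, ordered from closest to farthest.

Distances from (9, 4):
A: 11.0
B: 21.2
C: 13.9
D: 22.0
E: 17.5
F: 1.0
G: 2.8
H: 4.0
I: 10.0
J: 17.9
K: 25.0
L: 19.6
Sorted: F (1.0) < G (2.8) < H (4.0) < I (10.0) < …

F, G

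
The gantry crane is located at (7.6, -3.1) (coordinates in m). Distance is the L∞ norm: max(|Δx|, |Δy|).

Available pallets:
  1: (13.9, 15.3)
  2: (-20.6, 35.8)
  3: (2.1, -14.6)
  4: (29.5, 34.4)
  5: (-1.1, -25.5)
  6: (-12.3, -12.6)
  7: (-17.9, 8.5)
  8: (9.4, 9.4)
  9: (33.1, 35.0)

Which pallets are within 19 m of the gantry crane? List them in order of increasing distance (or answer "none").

3, 8, 1

Distances from (7.6, -3.1):
1: 18.4 m
2: 38.9 m
3: 11.5 m
4: 37.5 m
5: 22.4 m
6: 19.9 m
7: 25.5 m
8: 12.5 m
9: 38.1 m
Threshold 19 m: 3 (11.5 m), 8 (12.5 m), 1 (18.4 m) are within range.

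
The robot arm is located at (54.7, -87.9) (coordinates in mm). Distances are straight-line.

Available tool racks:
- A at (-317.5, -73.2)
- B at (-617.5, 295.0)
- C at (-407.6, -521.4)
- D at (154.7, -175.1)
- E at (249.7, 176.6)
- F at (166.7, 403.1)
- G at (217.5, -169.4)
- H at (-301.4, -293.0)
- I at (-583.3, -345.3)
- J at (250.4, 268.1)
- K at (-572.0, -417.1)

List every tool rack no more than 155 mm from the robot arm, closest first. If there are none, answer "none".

D

Distances from (54.7, -87.9):
A: √((-372.2)² + (14.7)²) = √(138532.840 + 216.090) = 372.5 mm
B: √((-672.2)² + (382.9)²) = √(451852.840 + 146612.410) = 773.6 mm
C: √((-462.3)² + (-433.5)²) = √(213721.290 + 187922.250) = 633.8 mm
D: √((100.0)² + (-87.2)²) = √(10000.000 + 7603.840) = 132.7 mm
E: √((195.0)² + (264.5)²) = √(38025.000 + 69960.250) = 328.6 mm
F: √((112.0)² + (491.0)²) = √(12544.000 + 241081.000) = 503.6 mm
G: √((162.8)² + (-81.5)²) = √(26503.840 + 6642.250) = 182.1 mm
H: √((-356.1)² + (-205.1)²) = √(126807.210 + 42066.010) = 410.9 mm
I: √((-638.0)² + (-257.4)²) = √(407044.000 + 66254.760) = 688.0 mm
J: √((195.7)² + (356.0)²) = √(38298.490 + 126736.000) = 406.2 mm
K: √((-626.7)² + (-329.2)²) = √(392752.890 + 108372.640) = 707.9 mm
Threshold 155 mm: D (132.7 mm) is within range.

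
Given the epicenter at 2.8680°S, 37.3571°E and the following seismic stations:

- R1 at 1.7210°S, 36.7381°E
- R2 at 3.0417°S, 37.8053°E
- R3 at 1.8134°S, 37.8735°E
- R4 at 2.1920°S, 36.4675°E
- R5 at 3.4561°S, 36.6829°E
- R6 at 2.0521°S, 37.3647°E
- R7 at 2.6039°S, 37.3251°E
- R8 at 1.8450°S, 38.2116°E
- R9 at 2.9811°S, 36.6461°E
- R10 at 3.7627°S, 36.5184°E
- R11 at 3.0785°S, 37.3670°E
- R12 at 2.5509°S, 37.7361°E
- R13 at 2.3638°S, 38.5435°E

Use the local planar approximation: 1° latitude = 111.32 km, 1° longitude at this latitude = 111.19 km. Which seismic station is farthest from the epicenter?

R8

Distances from 2.8680°S, 37.3571°E:
R1: √((1.1470·111.32)² + (-0.6190·111.19)²) = √(16303.214071 + 4737.102244) = 145.0528 km
R2: √((-0.1737·111.32)² + (0.4482·111.19)²) = √(373.891879 + 2483.562907) = 53.4552 km
R3: √((1.0546·111.32)² + (0.5164·111.19)²) = √(13782.307309 + 3296.885980) = 130.6874 km
R4: √((0.6760·111.32)² + (-0.8896·111.19)²) = √(5662.911665 + 9784.102841) = 124.2860 km
R5: √((-0.5881·111.32)² + (-0.6742·111.19)²) = √(4285.966322 + 5619.645975) = 99.5269 km
R6: √((0.8159·111.32)² + (0.0076·111.19)²) = √(8249.360096 + 0.714099) = 90.8299 km
R7: √((0.2641·111.32)² + (-0.0320·111.19)²) = √(864.337186 + 12.659933) = 29.6141 km
R8: √((1.0230·111.32)² + (0.8545·111.19)²) = √(12968.736394 + 9027.252591) = 148.3104 km
R9: √((-0.1131·111.32)² + (-0.7110·111.19)²) = √(158.515453 + 6249.865366) = 80.0524 km
R10: √((-0.8947·111.32)² + (-0.8387·111.19)²) = √(9919.762401 + 8696.504910) = 136.4414 km
R11: √((-0.2105·111.32)² + (0.0099·111.19)²) = √(549.098928 + 1.211719) = 23.4587 km
R12: √((0.3171·111.32)² + (0.3790·111.19)²) = √(1246.059783 + 1775.864724) = 54.9720 km
R13: √((0.5042·111.32)² + (1.1864·111.19)²) = √(3150.301195 + 17401.782511) = 143.3600 km
Maximum: R8 at 148.3104 km.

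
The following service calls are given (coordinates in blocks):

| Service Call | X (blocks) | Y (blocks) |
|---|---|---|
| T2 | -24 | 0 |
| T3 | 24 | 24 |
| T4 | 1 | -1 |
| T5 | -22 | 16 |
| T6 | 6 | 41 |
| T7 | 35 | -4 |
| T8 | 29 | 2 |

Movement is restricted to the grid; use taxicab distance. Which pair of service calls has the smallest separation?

T7 and T8

Pairwise distances:
T2–T3: |48| + |24| = 48 + 24 = 72 blocks
T2–T4: |25| + |-1| = 25 + 1 = 26 blocks
T2–T5: |2| + |16| = 2 + 16 = 18 blocks
T2–T6: |30| + |41| = 30 + 41 = 71 blocks
T2–T7: |59| + |-4| = 59 + 4 = 63 blocks
T2–T8: |53| + |2| = 53 + 2 = 55 blocks
T3–T4: |-23| + |-25| = 23 + 25 = 48 blocks
T3–T5: |-46| + |-8| = 46 + 8 = 54 blocks
T3–T6: |-18| + |17| = 18 + 17 = 35 blocks
T3–T7: |11| + |-28| = 11 + 28 = 39 blocks
T3–T8: |5| + |-22| = 5 + 22 = 27 blocks
T4–T5: |-23| + |17| = 23 + 17 = 40 blocks
T4–T6: |5| + |42| = 5 + 42 = 47 blocks
T4–T7: |34| + |-3| = 34 + 3 = 37 blocks
T4–T8: |28| + |3| = 28 + 3 = 31 blocks
T5–T6: |28| + |25| = 28 + 25 = 53 blocks
T5–T7: |57| + |-20| = 57 + 20 = 77 blocks
T5–T8: |51| + |-14| = 51 + 14 = 65 blocks
T6–T7: |29| + |-45| = 29 + 45 = 74 blocks
T6–T8: |23| + |-39| = 23 + 39 = 62 blocks
T7–T8: |-6| + |6| = 6 + 6 = 12 blocks
Closest pair: T7–T8 at 12 blocks.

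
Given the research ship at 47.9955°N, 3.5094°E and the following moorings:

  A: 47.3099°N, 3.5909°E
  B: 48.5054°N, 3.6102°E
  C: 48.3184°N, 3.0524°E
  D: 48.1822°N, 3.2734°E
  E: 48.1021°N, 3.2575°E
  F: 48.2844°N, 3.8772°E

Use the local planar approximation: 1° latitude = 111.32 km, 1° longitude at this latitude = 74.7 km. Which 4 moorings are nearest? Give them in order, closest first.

Distances from 47.9955°N, 3.5094°E:
A: √((-0.6856·111.32)² + (0.0815·74.7)²) = √(5824.893820 + 37.064353) = 76.5634 km
B: √((0.5099·111.32)² + (0.1008·74.7)²) = √(3221.932364 + 56.697286) = 57.2593 km
C: √((0.3229·111.32)² + (-0.4570·74.7)²) = √(1292.059416 + 1165.396216) = 49.5727 km
D: √((0.1867·111.32)² + (-0.2360·74.7)²) = √(431.951545 + 310.788693) = 27.2533 km
E: √((0.1066·111.32)² + (-0.2519·74.7)²) = √(140.818854 + 354.076855) = 22.2463 km
F: √((0.2889·111.32)² + (0.3678·74.7)²) = √(1034.287983 + 754.856942) = 42.2983 km
Sorted: E (22.2463 km) < D (27.2533 km) < F (42.2983 km) < C (49.5727 km) < B (57.2593 km) < A (76.5634 km)

E, D, F, C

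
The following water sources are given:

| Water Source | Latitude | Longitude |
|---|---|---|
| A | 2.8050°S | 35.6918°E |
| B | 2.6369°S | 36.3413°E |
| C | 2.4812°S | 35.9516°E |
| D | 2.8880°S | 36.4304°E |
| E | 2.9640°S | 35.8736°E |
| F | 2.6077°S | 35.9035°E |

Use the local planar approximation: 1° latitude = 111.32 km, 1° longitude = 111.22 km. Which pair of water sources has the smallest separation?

Pairwise distances:
A–B: √((0.1681·111.32)² + (0.6495·111.22)²) = √(350.172327 + 5218.240514) = 74.6218 km
A–C: √((0.3238·111.32)² + (0.2598·111.22)²) = √(1299.272015 + 834.918482) = 46.1973 km
A–D: √((-0.0830·111.32)² + (0.7386·111.22)²) = √(85.369469 + 6748.144724) = 82.6651 km
A–E: √((-0.1590·111.32)² + (0.1818·111.22)²) = √(313.285752 + 408.840150) = 26.8724 km
A–F: √((0.1973·111.32)² + (0.2117·111.22)²) = √(482.392521 + 554.379928) = 32.1990 km
B–C: √((0.1557·111.32)² + (-0.3897·111.22)²) = √(300.416388 + 1878.566585) = 46.6796 km
B–D: √((-0.2511·111.32)² + (0.0891·111.22)²) = √(781.339573 + 98.202194) = 29.6571 km
B–E: √((-0.3271·111.32)² + (-0.4677·111.22)²) = √(1325.889965 + 2705.830086) = 63.4958 km
B–F: √((0.0292·111.32)² + (-0.4378·111.22)²) = √(10.566036 + 2370.922161) = 48.8005 km
C–D: √((-0.4068·111.32)² + (0.4788·111.22)²) = √(2050.729051 + 2835.789989) = 69.9036 km
C–E: √((-0.4828·111.32)² + (-0.0780·111.22)²) = √(2888.556842 + 75.258401) = 54.4409 km
C–F: √((-0.1265·111.32)² + (-0.0481·111.22)²) = √(198.302161 + 28.619098) = 15.0639 km
D–E: √((-0.0760·111.32)² + (-0.5568·111.22)²) = √(71.577015 + 3834.989990) = 62.5025 km
D–F: √((0.2803·111.32)² + (-0.5269·111.22)²) = √(973.626959 + 3434.173073) = 66.3913 km
E–F: √((0.3563·111.32)² + (0.0299·111.22)²) = √(1573.178636 + 11.058804) = 39.8025 km
Closest pair: C–F at 15.0639 km.

C and F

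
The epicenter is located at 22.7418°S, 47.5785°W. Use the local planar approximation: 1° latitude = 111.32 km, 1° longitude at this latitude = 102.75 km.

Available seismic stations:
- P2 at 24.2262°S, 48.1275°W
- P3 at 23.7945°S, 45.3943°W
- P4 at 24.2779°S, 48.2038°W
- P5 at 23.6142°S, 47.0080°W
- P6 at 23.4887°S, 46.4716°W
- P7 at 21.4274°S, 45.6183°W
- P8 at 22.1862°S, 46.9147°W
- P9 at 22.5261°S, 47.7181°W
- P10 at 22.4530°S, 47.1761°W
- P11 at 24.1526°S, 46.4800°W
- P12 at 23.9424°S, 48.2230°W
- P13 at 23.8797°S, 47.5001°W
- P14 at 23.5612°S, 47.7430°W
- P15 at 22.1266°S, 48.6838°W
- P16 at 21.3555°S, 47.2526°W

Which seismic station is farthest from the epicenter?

Distances from 22.7418°S, 47.5785°W:
P2: √((-1.4844·111.32)² + (-0.5490·102.75)²) = √(27305.383887 + 3182.059895) = 174.6065 km
P3: √((-1.0527·111.32)² + (2.1842·102.75)²) = √(13732.690782 + 50367.276345) = 253.1797 km
P4: √((-1.5361·111.32)² + (-0.6253·102.75)²) = √(29240.538986 + 4128.007888) = 182.6706 km
P5: √((-0.8724·111.32)² + (0.5705·102.75)²) = √(9431.433548 + 3436.172506) = 113.4355 km
P6: √((-0.7469·111.32)² + (1.1069·102.75)²) = √(6913.075726 + 12935.417069) = 140.8847 km
P7: √((1.3144·111.32)² + (1.9602·102.75)²) = √(21409.252102 + 40566.209651) = 248.9487 km
P8: √((0.5556·111.32)² + (0.6638·102.75)²) = √(3825.347291 + 4651.983410) = 92.0724 km
P9: √((0.2157·111.32)² + (-0.1396·102.75)²) = √(576.562889 + 205.747467) = 27.9698 km
P10: √((0.2888·111.32)² + (0.4024·102.75)²) = √(1033.572089 + 1709.541332) = 52.3747 km
P11: √((-1.4108·111.32)² + (1.0985·102.75)²) = √(24664.782910 + 12739.834423) = 193.4027 km
P12: √((-1.2006·111.32)² + (-0.6445·102.75)²) = √(17862.534202 + 4385.402951) = 149.1574 km
P13: √((-1.1379·111.32)² + (0.0784·102.75)²) = √(16045.549335 + 64.892691) = 126.9269 km
P14: √((-0.8194·111.32)² + (-0.1645·102.75)²) = √(8320.287143 + 285.690281) = 92.7684 km
P15: √((0.6152·111.32)² + (-1.1053·102.75)²) = √(4690.067022 + 12898.048366) = 132.6202 km
P16: √((1.3863·111.32)² + (0.3259·102.75)²) = √(23815.562403 + 1121.327265) = 157.9142 km
Maximum: P3 at 253.1797 km.

P3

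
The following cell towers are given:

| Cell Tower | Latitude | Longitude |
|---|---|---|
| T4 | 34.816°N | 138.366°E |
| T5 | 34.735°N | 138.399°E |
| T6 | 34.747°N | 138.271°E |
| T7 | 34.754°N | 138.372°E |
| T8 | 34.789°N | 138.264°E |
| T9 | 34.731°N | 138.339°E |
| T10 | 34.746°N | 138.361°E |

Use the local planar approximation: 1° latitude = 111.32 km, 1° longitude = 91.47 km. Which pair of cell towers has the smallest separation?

Pairwise distances:
T4–T5: 9.509 km
T4–T6: 11.598 km
T4–T7: 6.924 km
T4–T8: 9.802 km
T4–T9: 9.779 km
T4–T10: 7.806 km
T5–T6: 11.784 km
T5–T7: 3.252 km
T5–T8: 13.734 km
T5–T9: 5.506 km
T5–T10: 3.685 km
T6–T7: 9.271 km
T6–T8: 4.719 km
T6–T9: 6.470 km
T6–T10: 8.233 km
T7–T8: 10.619 km
T7–T9: 3.958 km
T7–T10: 1.344 km
T8–T9: 9.421 km
T8–T10: 10.081 km
T9–T10: 2.615 km
Closest pair: T7–T10 at 1.344 km.

T7 and T10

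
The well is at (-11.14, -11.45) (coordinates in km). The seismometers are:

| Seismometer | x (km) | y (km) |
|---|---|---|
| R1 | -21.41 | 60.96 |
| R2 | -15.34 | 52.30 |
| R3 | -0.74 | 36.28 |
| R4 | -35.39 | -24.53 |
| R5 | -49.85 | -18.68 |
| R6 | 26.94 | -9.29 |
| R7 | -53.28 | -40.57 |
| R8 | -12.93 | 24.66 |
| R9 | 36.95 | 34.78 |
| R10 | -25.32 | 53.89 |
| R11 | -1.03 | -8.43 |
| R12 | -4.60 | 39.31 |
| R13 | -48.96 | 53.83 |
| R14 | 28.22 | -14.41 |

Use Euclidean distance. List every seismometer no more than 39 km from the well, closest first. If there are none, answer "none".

R11, R4, R8, R6

Distances from (-11.14, -11.45):
R1: √((-10.27)² + (72.41)²) = √(105.4729 + 5243.2081) = 73.13 km
R2: √((-4.20)² + (63.75)²) = √(17.6400 + 4064.0625) = 63.89 km
R3: √((10.40)² + (47.73)²) = √(108.1600 + 2278.1529) = 48.85 km
R4: √((-24.25)² + (-13.08)²) = √(588.0625 + 171.0864) = 27.55 km
R5: √((-38.71)² + (-7.23)²) = √(1498.4641 + 52.2729) = 39.38 km
R6: √((38.08)² + (2.16)²) = √(1450.0864 + 4.6656) = 38.14 km
R7: √((-42.14)² + (-29.12)²) = √(1775.7796 + 847.9744) = 51.22 km
R8: √((-1.79)² + (36.11)²) = √(3.2041 + 1303.9321) = 36.15 km
R9: √((48.09)² + (46.23)²) = √(2312.6481 + 2137.2129) = 66.71 km
R10: √((-14.18)² + (65.34)²) = √(201.0724 + 4269.3156) = 66.86 km
R11: √((10.11)² + (3.02)²) = √(102.2121 + 9.1204) = 10.55 km
R12: √((6.54)² + (50.76)²) = √(42.7716 + 2576.5776) = 51.18 km
R13: √((-37.82)² + (65.28)²) = √(1430.3524 + 4261.4784) = 75.44 km
R14: √((39.36)² + (-2.96)²) = √(1549.2096 + 8.7616) = 39.47 km
Threshold 39 km: R11 (10.55 km), R4 (27.55 km), R8 (36.15 km), R6 (38.14 km) are within range.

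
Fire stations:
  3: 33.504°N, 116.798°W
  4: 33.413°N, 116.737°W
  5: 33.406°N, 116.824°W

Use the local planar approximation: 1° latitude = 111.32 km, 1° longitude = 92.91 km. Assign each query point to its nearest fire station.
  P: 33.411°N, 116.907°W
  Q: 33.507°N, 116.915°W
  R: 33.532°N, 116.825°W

P→5; Q→3; R→3

P at 33.411°N, 116.907°W:
  3: √((0.093·111.32)² + (0.109·92.91)²) = √(107.17964 + 102.55998) = 14.482 km
  4: √((0.002·111.32)² + (0.170·92.91)²) = √(0.04957 + 249.47255) = 15.796 km
  5: √((-0.005·111.32)² + (0.083·92.91)²) = √(0.30980 + 59.46769) = 7.732 km
  → nearest: 5 (7.732 km)
Q at 33.507°N, 116.915°W:
  3: √((-0.003·111.32)² + (0.117·92.91)²) = √(0.11153 + 118.16712) = 10.876 km
  4: √((-0.094·111.32)² + (0.178·92.91)²) = √(109.49697 + 273.50478) = 19.570 km
  5: √((-0.101·111.32)² + (0.091·92.91)²) = √(126.41224 + 71.48381) = 14.068 km
  → nearest: 3 (10.876 km)
R at 33.532°N, 116.825°W:
  3: √((-0.028·111.32)² + (0.027·92.91)²) = √(9.71544 + 6.29292) = 4.001 km
  4: √((-0.119·111.32)² + (0.088·92.91)²) = √(175.48513 + 66.84828) = 15.567 km
  5: √((-0.126·111.32)² + (0.001·92.91)²) = √(196.73765 + 0.00863) = 14.027 km
  → nearest: 3 (4.001 km)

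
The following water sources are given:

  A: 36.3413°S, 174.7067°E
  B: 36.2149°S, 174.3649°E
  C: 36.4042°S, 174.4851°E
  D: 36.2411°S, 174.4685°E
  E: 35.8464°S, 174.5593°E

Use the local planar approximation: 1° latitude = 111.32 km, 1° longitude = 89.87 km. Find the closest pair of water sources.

B and D

Pairwise distances:
B–D: √((-0.0262·111.32)² + (0.1036·89.87)²) = √(8.506462 + 86.686006) = 9.7567 km
C–D: √((0.1631·111.32)² + (-0.0166·89.87)²) = √(329.650939 + 2.225593) = 18.2175 km
A–C: √((-0.0629·111.32)² + (-0.2216·89.87)²) = √(49.028396 + 396.614872) = 21.1103 km
B–C: √((-0.1893·111.32)² + (0.1202·89.87)²) = √(444.066103 + 116.691284) = 23.6803 km
A–D: √((0.1002·111.32)² + (-0.2382·89.87)²) = √(124.417605 + 458.261105) = 24.1387 km
A–B: √((0.1264·111.32)² + (-0.3418·89.87)²) = √(197.988763 + 943.568861) = 33.7869 km
B–E: √((0.3685·111.32)² + (0.1944·89.87)²) = √(1682.756899 + 305.226337) = 44.5868 km
D–E: √((0.3947·111.32)² + (0.0908·89.87)²) = √(1930.548196 + 66.588799) = 44.6893 km
A–E: √((0.4949·111.32)² + (-0.1474·89.87)²) = √(3035.157993 + 175.478717) = 56.6625 km
C–E: √((0.5578·111.32)² + (0.0742·89.87)²) = √(3855.701596 + 44.466945) = 62.4513 km
Closest pair: B–D at 9.7567 km.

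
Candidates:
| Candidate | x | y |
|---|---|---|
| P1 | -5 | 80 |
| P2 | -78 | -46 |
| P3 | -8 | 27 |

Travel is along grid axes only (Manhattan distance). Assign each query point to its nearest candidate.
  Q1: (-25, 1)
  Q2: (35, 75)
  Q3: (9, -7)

Q1→P3; Q2→P1; Q3→P3

Q1 at (-25, 1):
  P1: 99
  P2: 100
  P3: 43
  → nearest: P3 (43)
Q2 at (35, 75):
  P1: 45
  P2: 234
  P3: 91
  → nearest: P1 (45)
Q3 at (9, -7):
  P1: 101
  P2: 126
  P3: 51
  → nearest: P3 (51)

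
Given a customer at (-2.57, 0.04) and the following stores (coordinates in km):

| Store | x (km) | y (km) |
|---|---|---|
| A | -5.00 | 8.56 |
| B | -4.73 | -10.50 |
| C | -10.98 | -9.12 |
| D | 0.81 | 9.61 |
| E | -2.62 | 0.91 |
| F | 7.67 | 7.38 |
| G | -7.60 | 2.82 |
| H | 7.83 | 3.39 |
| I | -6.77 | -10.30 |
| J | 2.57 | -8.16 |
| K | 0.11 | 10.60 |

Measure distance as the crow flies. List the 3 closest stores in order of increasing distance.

E, G, A

Distances from (-2.57, 0.04):
A: 8.86 km
B: 10.76 km
C: 12.44 km
D: 10.15 km
E: 0.87 km
F: 12.60 km
G: 5.75 km
H: 10.93 km
I: 11.16 km
J: 9.68 km
K: 10.89 km
Sorted: E (0.87 km) < G (5.75 km) < A (8.86 km) < J (9.68 km) < D (10.15 km) < …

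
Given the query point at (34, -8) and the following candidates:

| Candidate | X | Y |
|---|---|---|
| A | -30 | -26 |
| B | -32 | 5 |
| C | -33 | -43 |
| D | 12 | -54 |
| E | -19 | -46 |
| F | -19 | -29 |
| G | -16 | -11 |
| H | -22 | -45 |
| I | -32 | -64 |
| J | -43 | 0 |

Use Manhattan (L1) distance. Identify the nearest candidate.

Distances from (34, -8):
A: |-64| + |-18| = 64 + 18 = 82
B: |-66| + |13| = 66 + 13 = 79
C: |-67| + |-35| = 67 + 35 = 102
D: |-22| + |-46| = 22 + 46 = 68
E: |-53| + |-38| = 53 + 38 = 91
F: |-53| + |-21| = 53 + 21 = 74
G: |-50| + |-3| = 50 + 3 = 53
H: |-56| + |-37| = 56 + 37 = 93
I: |-66| + |-56| = 66 + 56 = 122
J: |-77| + |8| = 77 + 8 = 85
Minimum: G at 53.

G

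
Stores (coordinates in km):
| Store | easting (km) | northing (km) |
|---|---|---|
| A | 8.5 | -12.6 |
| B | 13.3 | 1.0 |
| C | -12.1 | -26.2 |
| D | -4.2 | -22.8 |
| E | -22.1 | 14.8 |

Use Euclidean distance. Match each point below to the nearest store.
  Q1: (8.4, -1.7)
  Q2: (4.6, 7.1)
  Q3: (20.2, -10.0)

Q1 at (8.4, -1.7):
  A: √((0.1)² + (-10.9)²) = √(0.010 + 118.810) = 10.9 km
  B: √((4.9)² + (2.7)²) = √(24.010 + 7.290) = 5.6 km
  C: √((-20.5)² + (-24.5)²) = √(420.250 + 600.250) = 31.9 km
  D: √((-12.6)² + (-21.1)²) = √(158.760 + 445.210) = 24.6 km
  E: √((-30.5)² + (16.5)²) = √(930.250 + 272.250) = 34.7 km
  → nearest: B (5.6 km)
Q2 at (4.6, 7.1):
  A: √((3.9)² + (-19.7)²) = √(15.210 + 388.090) = 20.1 km
  B: √((8.7)² + (-6.1)²) = √(75.690 + 37.210) = 10.6 km
  C: √((-16.7)² + (-33.3)²) = √(278.890 + 1108.890) = 37.3 km
  D: √((-8.8)² + (-29.9)²) = √(77.440 + 894.010) = 31.2 km
  E: √((-26.7)² + (7.7)²) = √(712.890 + 59.290) = 27.8 km
  → nearest: B (10.6 km)
Q3 at (20.2, -10.0):
  A: √((-11.7)² + (-2.6)²) = √(136.890 + 6.760) = 12.0 km
  B: √((-6.9)² + (11.0)²) = √(47.610 + 121.000) = 13.0 km
  C: √((-32.3)² + (-16.2)²) = √(1043.290 + 262.440) = 36.1 km
  D: √((-24.4)² + (-12.8)²) = √(595.360 + 163.840) = 27.6 km
  E: √((-42.3)² + (24.8)²) = √(1789.290 + 615.040) = 49.0 km
  → nearest: A (12.0 km)

Q1→B; Q2→B; Q3→A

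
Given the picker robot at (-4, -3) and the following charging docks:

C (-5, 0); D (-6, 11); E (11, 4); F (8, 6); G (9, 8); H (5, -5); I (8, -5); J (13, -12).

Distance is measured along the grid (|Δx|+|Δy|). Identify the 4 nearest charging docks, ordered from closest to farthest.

Distances from (-4, -3):
C: 4
D: 16
E: 22
F: 21
G: 24
H: 11
I: 14
J: 26
Sorted: C (4) < H (11) < I (14) < D (16) < F (21) < E (22) < …

C, H, I, D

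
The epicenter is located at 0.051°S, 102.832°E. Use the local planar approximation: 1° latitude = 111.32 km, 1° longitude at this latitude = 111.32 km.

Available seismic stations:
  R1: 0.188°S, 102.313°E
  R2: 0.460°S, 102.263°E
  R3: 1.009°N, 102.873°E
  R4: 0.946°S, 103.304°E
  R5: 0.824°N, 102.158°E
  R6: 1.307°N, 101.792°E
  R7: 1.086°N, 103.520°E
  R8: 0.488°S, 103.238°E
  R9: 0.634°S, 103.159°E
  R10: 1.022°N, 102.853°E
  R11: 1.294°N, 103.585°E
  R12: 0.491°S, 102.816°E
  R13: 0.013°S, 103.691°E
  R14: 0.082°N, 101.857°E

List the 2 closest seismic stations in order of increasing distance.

R12, R1

Distances from 0.051°S, 102.832°E:
R1: √((-0.137·111.32)² + (-0.519·111.32)²) = √(232.58812 + 3337.95987) = 59.754 km
R2: √((-0.409·111.32)² + (-0.569·111.32)²) = √(2072.96997 + 4012.09242) = 78.007 km
R3: √((1.060·111.32)² + (0.041·111.32)²) = √(13923.81120 + 20.83119) = 118.087 km
R4: √((-0.895·111.32)² + (0.472·111.32)²) = √(9926.41587 + 2760.77105) = 112.637 km
R5: √((0.875·111.32)² + (-0.674·111.32)²) = √(9487.73402 + 5629.45288) = 122.952 km
R6: √((1.358·111.32)² + (-1.040·111.32)²) = √(22853.14290 + 13403.34122) = 190.411 km
R7: √((1.137·111.32)² + (0.688·111.32)²) = √(16020.17754 + 5865.74625) = 147.939 km
R8: √((-0.437·111.32)² + (0.406·111.32)²) = √(2366.51504 + 2042.67118) = 66.402 km
R9: √((-0.583·111.32)² + (0.327·111.32)²) = √(4211.95289 + 1325.07939) = 74.411 km
R10: √((1.073·111.32)² + (0.021·111.32)²) = √(14267.43292 + 5.46493) = 119.469 km
R11: √((1.345·111.32)² + (0.753·111.32)²) = √(22417.69541 + 7026.45627) = 171.593 km
R12: √((-0.440·111.32)² + (-0.016·111.32)²) = √(2399.11877 + 3.17239) = 49.013 km
R13: √((0.038·111.32)² + (0.859·111.32)²) = √(17.89425 + 9143.92643) = 95.717 km
R14: √((0.133·111.32)² + (-0.975·111.32)²) = √(219.20461 + 11780.28037) = 109.542 km
Sorted: R12 (49.013 km) < R1 (59.754 km) < R8 (66.402 km) < R9 (74.411 km) < …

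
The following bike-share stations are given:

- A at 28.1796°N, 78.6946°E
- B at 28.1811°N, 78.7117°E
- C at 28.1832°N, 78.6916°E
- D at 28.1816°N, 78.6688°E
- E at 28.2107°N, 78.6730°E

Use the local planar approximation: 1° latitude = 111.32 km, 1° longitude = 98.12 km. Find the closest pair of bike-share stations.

A and C

Pairwise distances:
A–C: 0.4972 km
A–B: 1.6861 km
B–C: 1.9860 km
C–D: 2.2442 km
A–D: 2.5413 km
D–E: 3.2655 km
C–E: 3.5640 km
A–E: 4.0593 km
B–D: 4.2097 km
B–E: 5.0276 km
Closest pair: A–C at 0.4972 km.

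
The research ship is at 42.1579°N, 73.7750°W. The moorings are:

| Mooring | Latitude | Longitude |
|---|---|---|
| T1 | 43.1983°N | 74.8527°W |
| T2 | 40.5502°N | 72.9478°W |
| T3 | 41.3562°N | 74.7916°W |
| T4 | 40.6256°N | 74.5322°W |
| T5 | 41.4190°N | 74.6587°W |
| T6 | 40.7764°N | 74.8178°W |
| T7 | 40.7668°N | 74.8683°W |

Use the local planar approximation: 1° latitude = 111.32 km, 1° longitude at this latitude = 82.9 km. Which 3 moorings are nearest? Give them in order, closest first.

T5, T3, T1

Distances from 42.1579°N, 73.7750°W:
T1: 146.2721 km
T2: 191.6572 km
T3: 122.7484 km
T4: 181.7591 km
T5: 110.1482 km
T6: 176.4205 km
T7: 179.4307 km
Sorted: T5 (110.1482 km) < T3 (122.7484 km) < T1 (146.2721 km) < T6 (176.4205 km) < T7 (179.4307 km) < …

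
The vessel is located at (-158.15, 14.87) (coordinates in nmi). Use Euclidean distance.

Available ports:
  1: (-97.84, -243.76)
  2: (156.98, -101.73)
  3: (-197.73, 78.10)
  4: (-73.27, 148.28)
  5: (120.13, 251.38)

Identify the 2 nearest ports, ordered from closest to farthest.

3, 4

Distances from (-158.15, 14.87):
1: √((60.31)² + (-258.63)²) = √(3637.2961 + 66889.4769) = 265.57 nmi
2: √((315.13)² + (-116.60)²) = √(99306.9169 + 13595.5600) = 336.01 nmi
3: √((-39.58)² + (63.23)²) = √(1566.5764 + 3998.0329) = 74.60 nmi
4: √((84.88)² + (133.41)²) = √(7204.6144 + 17798.2281) = 158.12 nmi
5: √((278.28)² + (236.51)²) = √(77439.7584 + 55936.9801) = 365.21 nmi
Sorted: 3 (74.60 nmi) < 4 (158.12 nmi) < 1 (265.57 nmi) < 2 (336.01 nmi) < …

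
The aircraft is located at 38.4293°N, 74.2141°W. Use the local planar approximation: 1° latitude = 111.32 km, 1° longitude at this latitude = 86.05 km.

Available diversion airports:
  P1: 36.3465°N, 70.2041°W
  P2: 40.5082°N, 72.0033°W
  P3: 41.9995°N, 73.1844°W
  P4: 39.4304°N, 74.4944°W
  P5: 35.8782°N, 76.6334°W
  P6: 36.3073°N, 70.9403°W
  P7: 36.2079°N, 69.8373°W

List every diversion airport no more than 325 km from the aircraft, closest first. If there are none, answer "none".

Distances from 38.4293°N, 74.2141°W:
P1: √((-2.0828·111.32)² + (4.0100·86.05)²) = √(53757.805708 + 119066.748660) = 415.7217 km
P2: √((2.0789·111.32)² + (2.2108·86.05)²) = √(53556.673430 + 36191.006484) = 299.5792 km
P3: √((3.5702·111.32)² + (1.0297·86.05)²) = √(157954.312149 + 7850.967414) = 407.1919 km
P4: √((1.0011·111.32)² + (-0.2803·86.05)²) = √(12419.420108 + 581.765476) = 114.0227 km
P5: √((-2.5511·111.32)² + (-2.4193·86.05)²) = √(80649.440869 + 43339.230916) = 352.1203 km
P6: √((-2.1220·111.32)² + (3.2738·86.05)²) = √(55800.379739 + 79360.800176) = 367.6427 km
P7: √((-2.2214·111.32)² + (4.3768·86.05)²) = √(61150.488450 + 141845.366207) = 450.5506 km
Threshold 325 km: P4 (114.0227 km), P2 (299.5792 km) are within range.

P4, P2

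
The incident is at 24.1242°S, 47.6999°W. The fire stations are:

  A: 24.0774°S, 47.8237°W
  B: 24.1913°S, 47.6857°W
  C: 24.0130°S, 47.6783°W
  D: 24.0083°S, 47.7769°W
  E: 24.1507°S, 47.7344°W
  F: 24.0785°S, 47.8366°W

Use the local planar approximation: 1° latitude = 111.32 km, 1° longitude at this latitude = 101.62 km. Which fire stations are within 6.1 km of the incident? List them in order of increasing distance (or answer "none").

Distances from 24.1242°S, 47.6999°W:
A: √((0.0468·111.32)² + (-0.1238·101.62)²) = √(27.141766 + 158.270389) = 13.6166 km
B: √((-0.0671·111.32)² + (0.0142·101.62)²) = √(55.794506 + 2.082261) = 7.6077 km
C: √((0.1112·111.32)² + (0.0216·101.62)²) = √(153.234293 + 4.817990) = 12.5719 km
D: √((0.1159·111.32)² + (-0.0770·101.62)²) = √(166.461294 + 61.226556) = 15.0893 km
E: √((-0.0265·111.32)² + (-0.0345·101.62)²) = √(8.702382 + 12.291265) = 4.5819 km
F: √((0.0457·111.32)² + (-0.1367·101.62)²) = √(25.880865 + 192.972494) = 14.7937 km
Threshold 6.1 km: E (4.5819 km) is within range.

E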